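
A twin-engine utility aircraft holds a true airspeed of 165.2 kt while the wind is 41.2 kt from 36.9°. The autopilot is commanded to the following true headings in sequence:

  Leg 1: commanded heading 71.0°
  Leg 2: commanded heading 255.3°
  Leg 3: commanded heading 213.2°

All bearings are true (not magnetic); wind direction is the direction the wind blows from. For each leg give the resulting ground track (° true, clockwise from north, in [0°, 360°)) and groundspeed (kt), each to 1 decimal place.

Leg 1: track=81.0°, groundspeed=133.1 kt
Leg 2: track=247.9°, groundspeed=199.1 kt
Leg 3: track=213.9°, groundspeed=206.3 kt

Leg 1: heading 71.0°; drift +10.0° → track 81.0°, groundspeed 133.1 kt
Leg 2: heading 255.3°; drift -7.4° → track 247.9°, groundspeed 199.1 kt
Leg 3: heading 213.2°; drift +0.7° → track 213.9°, groundspeed 206.3 kt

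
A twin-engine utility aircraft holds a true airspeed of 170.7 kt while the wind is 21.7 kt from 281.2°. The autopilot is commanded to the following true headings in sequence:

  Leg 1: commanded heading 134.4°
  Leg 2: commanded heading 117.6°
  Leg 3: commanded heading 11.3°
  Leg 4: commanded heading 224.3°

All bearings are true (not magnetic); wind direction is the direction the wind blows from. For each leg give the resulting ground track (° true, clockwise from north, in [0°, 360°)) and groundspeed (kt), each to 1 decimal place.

Leg 1: track=130.8°, groundspeed=189.2 kt
Leg 2: track=115.8°, groundspeed=191.6 kt
Leg 3: track=18.5°, groundspeed=172.1 kt
Leg 4: track=217.8°, groundspeed=159.9 kt

Leg 1: heading 134.4°; drift -3.6° → track 130.8°, groundspeed 189.2 kt
Leg 2: heading 117.6°; drift -1.8° → track 115.8°, groundspeed 191.6 kt
Leg 3: heading 11.3°; drift +7.2° → track 18.5°, groundspeed 172.1 kt
Leg 4: heading 224.3°; drift -6.5° → track 217.8°, groundspeed 159.9 kt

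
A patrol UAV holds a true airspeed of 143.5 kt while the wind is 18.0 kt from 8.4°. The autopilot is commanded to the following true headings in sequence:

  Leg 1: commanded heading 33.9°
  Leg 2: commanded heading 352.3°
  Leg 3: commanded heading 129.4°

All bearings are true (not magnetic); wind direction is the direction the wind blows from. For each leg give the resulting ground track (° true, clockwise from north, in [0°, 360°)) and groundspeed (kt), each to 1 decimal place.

Leg 1: track=37.4°, groundspeed=127.5 kt
Leg 2: track=350.0°, groundspeed=126.3 kt
Leg 3: track=135.2°, groundspeed=153.5 kt

Leg 1: heading 33.9°; drift +3.5° → track 37.4°, groundspeed 127.5 kt
Leg 2: heading 352.3°; drift -2.3° → track 350.0°, groundspeed 126.3 kt
Leg 3: heading 129.4°; drift +5.8° → track 135.2°, groundspeed 153.5 kt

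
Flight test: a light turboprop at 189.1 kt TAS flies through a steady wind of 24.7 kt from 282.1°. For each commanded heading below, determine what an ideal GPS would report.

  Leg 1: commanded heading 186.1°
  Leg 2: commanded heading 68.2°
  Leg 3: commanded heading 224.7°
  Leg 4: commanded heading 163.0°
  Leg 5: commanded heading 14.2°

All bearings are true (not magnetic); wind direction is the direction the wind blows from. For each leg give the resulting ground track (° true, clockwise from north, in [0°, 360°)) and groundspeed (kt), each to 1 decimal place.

Leg 1: heading 186.1°; drift -7.3° → track 178.8°, groundspeed 193.2 kt
Leg 2: heading 68.2°; drift +3.8° → track 72.0°, groundspeed 210.1 kt
Leg 3: heading 224.7°; drift -6.8° → track 217.9°, groundspeed 177.0 kt
Leg 4: heading 163.0°; drift -6.1° → track 156.9°, groundspeed 202.3 kt
Leg 5: heading 14.2°; drift +7.4° → track 21.6°, groundspeed 191.6 kt

Leg 1: track=178.8°, groundspeed=193.2 kt
Leg 2: track=72.0°, groundspeed=210.1 kt
Leg 3: track=217.9°, groundspeed=177.0 kt
Leg 4: track=156.9°, groundspeed=202.3 kt
Leg 5: track=21.6°, groundspeed=191.6 kt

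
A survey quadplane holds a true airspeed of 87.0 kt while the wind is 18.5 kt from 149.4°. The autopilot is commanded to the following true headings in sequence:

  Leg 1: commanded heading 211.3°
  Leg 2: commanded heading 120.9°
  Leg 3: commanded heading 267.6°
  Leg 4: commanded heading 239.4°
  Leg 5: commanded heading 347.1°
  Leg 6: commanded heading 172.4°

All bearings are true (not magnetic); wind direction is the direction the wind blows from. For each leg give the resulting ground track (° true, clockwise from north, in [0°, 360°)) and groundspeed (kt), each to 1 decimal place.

Leg 1: track=223.1°, groundspeed=80.0 kt
Leg 2: track=113.8°, groundspeed=71.3 kt
Leg 3: track=277.3°, groundspeed=97.1 kt
Leg 4: track=251.4°, groundspeed=88.9 kt
Leg 5: track=344.0°, groundspeed=104.8 kt
Leg 6: track=178.3°, groundspeed=70.3 kt

Leg 1: heading 211.3°; drift +11.8° → track 223.1°, groundspeed 80.0 kt
Leg 2: heading 120.9°; drift -7.1° → track 113.8°, groundspeed 71.3 kt
Leg 3: heading 267.6°; drift +9.7° → track 277.3°, groundspeed 97.1 kt
Leg 4: heading 239.4°; drift +12.0° → track 251.4°, groundspeed 88.9 kt
Leg 5: heading 347.1°; drift -3.1° → track 344.0°, groundspeed 104.8 kt
Leg 6: heading 172.4°; drift +5.9° → track 178.3°, groundspeed 70.3 kt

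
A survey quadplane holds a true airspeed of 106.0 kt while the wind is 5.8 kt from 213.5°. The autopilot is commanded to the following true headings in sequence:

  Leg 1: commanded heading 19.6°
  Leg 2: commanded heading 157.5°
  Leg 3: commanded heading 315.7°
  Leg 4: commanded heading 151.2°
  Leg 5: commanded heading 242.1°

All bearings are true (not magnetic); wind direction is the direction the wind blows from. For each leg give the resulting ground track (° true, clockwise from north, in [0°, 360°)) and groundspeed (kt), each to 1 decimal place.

Leg 1: track=20.3°, groundspeed=111.6 kt
Leg 2: track=154.8°, groundspeed=102.9 kt
Leg 3: track=318.7°, groundspeed=107.4 kt
Leg 4: track=148.4°, groundspeed=103.4 kt
Leg 5: track=243.7°, groundspeed=100.9 kt

Leg 1: heading 19.6°; drift +0.7° → track 20.3°, groundspeed 111.6 kt
Leg 2: heading 157.5°; drift -2.7° → track 154.8°, groundspeed 102.9 kt
Leg 3: heading 315.7°; drift +3.0° → track 318.7°, groundspeed 107.4 kt
Leg 4: heading 151.2°; drift -2.8° → track 148.4°, groundspeed 103.4 kt
Leg 5: heading 242.1°; drift +1.6° → track 243.7°, groundspeed 100.9 kt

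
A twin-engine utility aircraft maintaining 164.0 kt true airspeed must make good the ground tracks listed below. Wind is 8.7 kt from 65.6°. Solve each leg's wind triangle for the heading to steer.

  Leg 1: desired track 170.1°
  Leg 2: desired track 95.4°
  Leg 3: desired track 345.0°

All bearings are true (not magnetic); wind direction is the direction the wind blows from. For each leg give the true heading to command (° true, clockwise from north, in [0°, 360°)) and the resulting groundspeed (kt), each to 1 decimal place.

Leg 1: desired track 170.1°; wind correction -2.9° → command heading 167.2°, groundspeed 166.0 kt
Leg 2: desired track 95.4°; wind correction -1.5° → command heading 93.9°, groundspeed 156.4 kt
Leg 3: desired track 345.0°; wind correction +3.0° → command heading 348.0°, groundspeed 162.4 kt

Leg 1: heading=167.2°, groundspeed=166.0 kt
Leg 2: heading=93.9°, groundspeed=156.4 kt
Leg 3: heading=348.0°, groundspeed=162.4 kt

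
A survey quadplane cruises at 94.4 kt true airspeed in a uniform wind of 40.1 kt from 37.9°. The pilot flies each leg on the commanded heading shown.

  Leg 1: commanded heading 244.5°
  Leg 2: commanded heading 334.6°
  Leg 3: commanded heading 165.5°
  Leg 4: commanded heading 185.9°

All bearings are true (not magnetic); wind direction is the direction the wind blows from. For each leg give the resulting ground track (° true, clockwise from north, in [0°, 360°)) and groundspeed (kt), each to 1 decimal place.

Leg 1: track=236.7°, groundspeed=131.5 kt
Leg 2: track=309.5°, groundspeed=84.4 kt
Leg 3: track=180.5°, groundspeed=123.0 kt
Leg 4: track=195.3°, groundspeed=130.2 kt

Leg 1: heading 244.5°; drift -7.8° → track 236.7°, groundspeed 131.5 kt
Leg 2: heading 334.6°; drift -25.1° → track 309.5°, groundspeed 84.4 kt
Leg 3: heading 165.5°; drift +15.0° → track 180.5°, groundspeed 123.0 kt
Leg 4: heading 185.9°; drift +9.4° → track 195.3°, groundspeed 130.2 kt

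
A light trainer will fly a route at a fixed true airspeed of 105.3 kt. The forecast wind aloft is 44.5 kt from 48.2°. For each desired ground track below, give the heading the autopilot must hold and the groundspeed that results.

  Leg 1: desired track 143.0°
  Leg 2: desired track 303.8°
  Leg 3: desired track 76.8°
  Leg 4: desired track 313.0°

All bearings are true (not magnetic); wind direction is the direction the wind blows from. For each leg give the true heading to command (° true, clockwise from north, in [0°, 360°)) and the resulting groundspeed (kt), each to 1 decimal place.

Leg 1: heading=118.1°, groundspeed=99.2 kt
Leg 2: heading=328.0°, groundspeed=107.1 kt
Leg 3: heading=65.1°, groundspeed=64.1 kt
Leg 4: heading=337.9°, groundspeed=99.6 kt

Leg 1: desired track 143.0°; wind correction -24.9° → command heading 118.1°, groundspeed 99.2 kt
Leg 2: desired track 303.8°; wind correction +24.2° → command heading 328.0°, groundspeed 107.1 kt
Leg 3: desired track 76.8°; wind correction -11.7° → command heading 65.1°, groundspeed 64.1 kt
Leg 4: desired track 313.0°; wind correction +24.9° → command heading 337.9°, groundspeed 99.6 kt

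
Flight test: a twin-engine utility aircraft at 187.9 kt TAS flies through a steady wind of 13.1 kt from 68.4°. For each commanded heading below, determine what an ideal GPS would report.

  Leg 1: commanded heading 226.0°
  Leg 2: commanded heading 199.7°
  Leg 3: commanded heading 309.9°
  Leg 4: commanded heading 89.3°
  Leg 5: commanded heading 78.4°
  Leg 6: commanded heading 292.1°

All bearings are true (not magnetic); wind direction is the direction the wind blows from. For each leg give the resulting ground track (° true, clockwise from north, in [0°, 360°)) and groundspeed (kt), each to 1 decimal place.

Leg 1: heading 226.0°; drift +1.4° → track 227.4°, groundspeed 200.1 kt
Leg 2: heading 199.7°; drift +2.9° → track 202.6°, groundspeed 196.8 kt
Leg 3: heading 309.9°; drift -3.4° → track 306.5°, groundspeed 194.5 kt
Leg 4: heading 89.3°; drift +1.5° → track 90.8°, groundspeed 175.7 kt
Leg 5: heading 78.4°; drift +0.7° → track 79.1°, groundspeed 175.0 kt
Leg 6: heading 292.1°; drift -2.6° → track 289.5°, groundspeed 197.6 kt

Leg 1: track=227.4°, groundspeed=200.1 kt
Leg 2: track=202.6°, groundspeed=196.8 kt
Leg 3: track=306.5°, groundspeed=194.5 kt
Leg 4: track=90.8°, groundspeed=175.7 kt
Leg 5: track=79.1°, groundspeed=175.0 kt
Leg 6: track=289.5°, groundspeed=197.6 kt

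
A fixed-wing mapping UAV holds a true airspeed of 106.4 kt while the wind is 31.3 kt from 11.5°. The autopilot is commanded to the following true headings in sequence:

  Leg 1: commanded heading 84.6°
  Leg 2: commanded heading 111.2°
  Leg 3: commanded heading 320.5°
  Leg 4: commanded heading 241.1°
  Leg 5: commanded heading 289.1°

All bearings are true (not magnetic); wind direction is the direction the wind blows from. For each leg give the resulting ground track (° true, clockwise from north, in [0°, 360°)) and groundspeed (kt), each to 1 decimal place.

Leg 1: heading 84.6°; drift +17.1° → track 101.7°, groundspeed 101.8 kt
Leg 2: heading 111.2°; drift +15.4° → track 126.6°, groundspeed 115.9 kt
Leg 3: heading 320.5°; drift -15.7° → track 304.8°, groundspeed 90.0 kt
Leg 4: heading 241.1°; drift -10.7° → track 230.4°, groundspeed 128.9 kt
Leg 5: heading 289.1°; drift -16.9° → track 272.2°, groundspeed 106.9 kt

Leg 1: track=101.7°, groundspeed=101.8 kt
Leg 2: track=126.6°, groundspeed=115.9 kt
Leg 3: track=304.8°, groundspeed=90.0 kt
Leg 4: track=230.4°, groundspeed=128.9 kt
Leg 5: track=272.2°, groundspeed=106.9 kt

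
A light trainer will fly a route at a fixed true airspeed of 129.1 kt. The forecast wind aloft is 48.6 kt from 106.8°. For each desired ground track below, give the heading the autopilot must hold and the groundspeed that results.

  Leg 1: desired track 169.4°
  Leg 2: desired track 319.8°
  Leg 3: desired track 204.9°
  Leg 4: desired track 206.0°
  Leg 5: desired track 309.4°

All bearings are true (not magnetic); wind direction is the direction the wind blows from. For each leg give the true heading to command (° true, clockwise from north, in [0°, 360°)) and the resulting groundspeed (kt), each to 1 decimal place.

Leg 1: heading=149.9°, groundspeed=99.3 kt
Leg 2: heading=331.6°, groundspeed=167.1 kt
Leg 3: heading=183.0°, groundspeed=126.6 kt
Leg 4: heading=184.2°, groundspeed=127.6 kt
Leg 5: heading=317.7°, groundspeed=172.6 kt

Leg 1: desired track 169.4°; wind correction -19.5° → command heading 149.9°, groundspeed 99.3 kt
Leg 2: desired track 319.8°; wind correction +11.8° → command heading 331.6°, groundspeed 167.1 kt
Leg 3: desired track 204.9°; wind correction -21.9° → command heading 183.0°, groundspeed 126.6 kt
Leg 4: desired track 206.0°; wind correction -21.8° → command heading 184.2°, groundspeed 127.6 kt
Leg 5: desired track 309.4°; wind correction +8.3° → command heading 317.7°, groundspeed 172.6 kt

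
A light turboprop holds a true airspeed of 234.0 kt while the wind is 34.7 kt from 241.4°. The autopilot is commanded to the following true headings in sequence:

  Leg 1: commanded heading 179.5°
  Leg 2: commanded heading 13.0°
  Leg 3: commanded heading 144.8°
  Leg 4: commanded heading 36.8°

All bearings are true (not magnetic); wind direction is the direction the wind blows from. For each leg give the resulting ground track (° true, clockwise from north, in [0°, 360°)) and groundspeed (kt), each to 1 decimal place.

Leg 1: heading 179.5°; drift -8.0° → track 171.5°, groundspeed 219.8 kt
Leg 2: heading 13.0°; drift +5.8° → track 18.8°, groundspeed 258.3 kt
Leg 3: heading 144.8°; drift -8.2° → track 136.6°, groundspeed 240.5 kt
Leg 4: heading 36.8°; drift +3.1° → track 39.9°, groundspeed 265.9 kt

Leg 1: track=171.5°, groundspeed=219.8 kt
Leg 2: track=18.8°, groundspeed=258.3 kt
Leg 3: track=136.6°, groundspeed=240.5 kt
Leg 4: track=39.9°, groundspeed=265.9 kt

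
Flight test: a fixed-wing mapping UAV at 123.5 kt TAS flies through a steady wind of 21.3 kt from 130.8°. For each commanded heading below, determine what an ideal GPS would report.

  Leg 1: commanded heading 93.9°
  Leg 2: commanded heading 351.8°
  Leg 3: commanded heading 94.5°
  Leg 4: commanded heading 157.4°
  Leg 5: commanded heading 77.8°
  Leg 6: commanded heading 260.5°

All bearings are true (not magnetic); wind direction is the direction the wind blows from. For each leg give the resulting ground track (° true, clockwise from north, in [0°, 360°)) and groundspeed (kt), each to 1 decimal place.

Leg 1: track=87.1°, groundspeed=107.2 kt
Leg 2: track=346.1°, groundspeed=140.3 kt
Leg 3: track=87.7°, groundspeed=107.1 kt
Leg 4: track=162.6°, groundspeed=104.9 kt
Leg 5: track=69.1°, groundspeed=112.0 kt
Leg 6: track=267.3°, groundspeed=138.1 kt

Leg 1: heading 93.9°; drift -6.8° → track 87.1°, groundspeed 107.2 kt
Leg 2: heading 351.8°; drift -5.7° → track 346.1°, groundspeed 140.3 kt
Leg 3: heading 94.5°; drift -6.8° → track 87.7°, groundspeed 107.1 kt
Leg 4: heading 157.4°; drift +5.2° → track 162.6°, groundspeed 104.9 kt
Leg 5: heading 77.8°; drift -8.7° → track 69.1°, groundspeed 112.0 kt
Leg 6: heading 260.5°; drift +6.8° → track 267.3°, groundspeed 138.1 kt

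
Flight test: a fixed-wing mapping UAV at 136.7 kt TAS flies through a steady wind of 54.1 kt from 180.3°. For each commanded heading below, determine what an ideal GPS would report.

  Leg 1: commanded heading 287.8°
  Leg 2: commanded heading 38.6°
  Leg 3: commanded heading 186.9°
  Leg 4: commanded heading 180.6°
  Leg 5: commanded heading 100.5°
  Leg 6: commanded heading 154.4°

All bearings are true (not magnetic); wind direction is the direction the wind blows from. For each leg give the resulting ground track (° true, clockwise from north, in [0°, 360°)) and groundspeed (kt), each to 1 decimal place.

Leg 1: track=306.4°, groundspeed=161.4 kt
Leg 2: track=28.0°, groundspeed=182.3 kt
Leg 3: track=191.2°, groundspeed=83.2 kt
Leg 4: track=180.8°, groundspeed=82.6 kt
Leg 5: track=77.8°, groundspeed=137.8 kt
Leg 6: track=139.4°, groundspeed=91.2 kt

Leg 1: heading 287.8°; drift +18.6° → track 306.4°, groundspeed 161.4 kt
Leg 2: heading 38.6°; drift -10.6° → track 28.0°, groundspeed 182.3 kt
Leg 3: heading 186.9°; drift +4.3° → track 191.2°, groundspeed 83.2 kt
Leg 4: heading 180.6°; drift +0.2° → track 180.8°, groundspeed 82.6 kt
Leg 5: heading 100.5°; drift -22.7° → track 77.8°, groundspeed 137.8 kt
Leg 6: heading 154.4°; drift -15.0° → track 139.4°, groundspeed 91.2 kt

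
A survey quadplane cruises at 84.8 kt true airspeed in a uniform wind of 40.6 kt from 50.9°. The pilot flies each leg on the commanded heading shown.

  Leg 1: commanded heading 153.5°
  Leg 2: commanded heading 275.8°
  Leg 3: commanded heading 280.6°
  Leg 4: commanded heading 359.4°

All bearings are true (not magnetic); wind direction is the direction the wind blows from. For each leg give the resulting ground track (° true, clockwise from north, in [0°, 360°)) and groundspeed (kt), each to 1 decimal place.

Leg 1: track=176.4°, groundspeed=101.7 kt
Leg 2: track=261.6°, groundspeed=117.1 kt
Leg 3: track=265.0°, groundspeed=115.3 kt
Leg 4: track=331.3°, groundspeed=67.5 kt

Leg 1: heading 153.5°; drift +22.9° → track 176.4°, groundspeed 101.7 kt
Leg 2: heading 275.8°; drift -14.2° → track 261.6°, groundspeed 117.1 kt
Leg 3: heading 280.6°; drift -15.6° → track 265.0°, groundspeed 115.3 kt
Leg 4: heading 359.4°; drift -28.1° → track 331.3°, groundspeed 67.5 kt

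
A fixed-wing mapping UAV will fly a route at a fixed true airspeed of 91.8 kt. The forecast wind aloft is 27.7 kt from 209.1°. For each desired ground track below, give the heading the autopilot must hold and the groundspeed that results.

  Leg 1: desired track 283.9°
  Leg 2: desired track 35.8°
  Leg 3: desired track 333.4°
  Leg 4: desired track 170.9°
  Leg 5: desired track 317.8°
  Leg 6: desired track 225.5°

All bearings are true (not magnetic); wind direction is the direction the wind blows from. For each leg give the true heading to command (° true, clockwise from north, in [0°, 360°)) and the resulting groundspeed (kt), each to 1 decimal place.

Leg 1: desired track 283.9°; wind correction -16.9° → command heading 267.0°, groundspeed 80.6 kt
Leg 2: desired track 35.8°; wind correction +2.0° → command heading 37.8°, groundspeed 119.3 kt
Leg 3: desired track 333.4°; wind correction -14.4° → command heading 319.0°, groundspeed 104.5 kt
Leg 4: desired track 170.9°; wind correction +10.8° → command heading 181.7°, groundspeed 68.4 kt
Leg 5: desired track 317.8°; wind correction -16.6° → command heading 301.2°, groundspeed 96.9 kt
Leg 6: desired track 225.5°; wind correction -4.9° → command heading 220.6°, groundspeed 64.9 kt

Leg 1: heading=267.0°, groundspeed=80.6 kt
Leg 2: heading=37.8°, groundspeed=119.3 kt
Leg 3: heading=319.0°, groundspeed=104.5 kt
Leg 4: heading=181.7°, groundspeed=68.4 kt
Leg 5: heading=301.2°, groundspeed=96.9 kt
Leg 6: heading=220.6°, groundspeed=64.9 kt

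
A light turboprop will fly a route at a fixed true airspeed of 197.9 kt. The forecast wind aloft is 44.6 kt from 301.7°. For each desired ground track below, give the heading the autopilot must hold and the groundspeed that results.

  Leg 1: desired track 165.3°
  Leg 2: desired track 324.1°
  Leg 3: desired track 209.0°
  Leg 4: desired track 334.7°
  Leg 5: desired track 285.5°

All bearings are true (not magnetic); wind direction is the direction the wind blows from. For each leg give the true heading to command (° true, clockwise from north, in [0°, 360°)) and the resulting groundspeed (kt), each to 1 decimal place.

Leg 1: heading=174.2°, groundspeed=227.8 kt
Leg 2: heading=319.2°, groundspeed=155.9 kt
Leg 3: heading=222.0°, groundspeed=194.9 kt
Leg 4: heading=327.6°, groundspeed=159.0 kt
Leg 5: heading=289.1°, groundspeed=154.7 kt

Leg 1: desired track 165.3°; wind correction +8.9° → command heading 174.2°, groundspeed 227.8 kt
Leg 2: desired track 324.1°; wind correction -4.9° → command heading 319.2°, groundspeed 155.9 kt
Leg 3: desired track 209.0°; wind correction +13.0° → command heading 222.0°, groundspeed 194.9 kt
Leg 4: desired track 334.7°; wind correction -7.1° → command heading 327.6°, groundspeed 159.0 kt
Leg 5: desired track 285.5°; wind correction +3.6° → command heading 289.1°, groundspeed 154.7 kt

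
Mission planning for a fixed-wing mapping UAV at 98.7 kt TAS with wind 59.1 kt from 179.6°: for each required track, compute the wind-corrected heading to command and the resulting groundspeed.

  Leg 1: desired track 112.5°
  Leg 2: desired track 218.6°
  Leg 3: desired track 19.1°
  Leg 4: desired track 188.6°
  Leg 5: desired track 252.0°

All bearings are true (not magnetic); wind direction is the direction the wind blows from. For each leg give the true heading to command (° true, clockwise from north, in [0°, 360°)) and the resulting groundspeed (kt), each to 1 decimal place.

Leg 1: heading=146.0°, groundspeed=59.3 kt
Leg 2: heading=196.5°, groundspeed=45.5 kt
Leg 3: heading=30.6°, groundspeed=152.4 kt
Leg 4: heading=183.2°, groundspeed=39.9 kt
Leg 5: heading=217.2°, groundspeed=63.2 kt

Leg 1: desired track 112.5°; wind correction +33.5° → command heading 146.0°, groundspeed 59.3 kt
Leg 2: desired track 218.6°; wind correction -22.1° → command heading 196.5°, groundspeed 45.5 kt
Leg 3: desired track 19.1°; wind correction +11.5° → command heading 30.6°, groundspeed 152.4 kt
Leg 4: desired track 188.6°; wind correction -5.4° → command heading 183.2°, groundspeed 39.9 kt
Leg 5: desired track 252.0°; wind correction -34.8° → command heading 217.2°, groundspeed 63.2 kt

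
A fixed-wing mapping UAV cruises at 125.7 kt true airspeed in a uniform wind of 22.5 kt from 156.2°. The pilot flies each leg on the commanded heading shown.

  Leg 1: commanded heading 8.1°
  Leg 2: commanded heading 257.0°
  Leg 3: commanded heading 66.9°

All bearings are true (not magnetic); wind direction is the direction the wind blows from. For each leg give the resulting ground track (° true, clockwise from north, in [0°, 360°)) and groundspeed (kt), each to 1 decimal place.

Leg 1: heading 8.1°; drift -4.7° → track 3.4°, groundspeed 145.3 kt
Leg 2: heading 257.0°; drift +9.7° → track 266.7°, groundspeed 131.8 kt
Leg 3: heading 66.9°; drift -10.2° → track 56.7°, groundspeed 127.4 kt

Leg 1: track=3.4°, groundspeed=145.3 kt
Leg 2: track=266.7°, groundspeed=131.8 kt
Leg 3: track=56.7°, groundspeed=127.4 kt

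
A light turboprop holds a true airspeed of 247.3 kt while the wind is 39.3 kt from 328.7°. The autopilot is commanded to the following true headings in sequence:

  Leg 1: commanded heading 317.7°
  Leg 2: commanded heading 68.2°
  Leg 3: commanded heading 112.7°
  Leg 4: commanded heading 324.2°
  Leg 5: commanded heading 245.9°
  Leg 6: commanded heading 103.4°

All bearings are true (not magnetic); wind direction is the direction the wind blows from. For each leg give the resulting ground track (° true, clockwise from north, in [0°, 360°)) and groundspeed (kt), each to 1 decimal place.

Leg 1: heading 317.7°; drift -2.1° → track 315.6°, groundspeed 208.9 kt
Leg 2: heading 68.2°; drift +8.7° → track 76.9°, groundspeed 256.7 kt
Leg 3: heading 112.7°; drift +4.7° → track 117.4°, groundspeed 280.0 kt
Leg 4: heading 324.2°; drift -0.8° → track 323.4°, groundspeed 208.1 kt
Leg 5: heading 245.9°; drift -9.1° → track 236.8°, groundspeed 245.5 kt
Leg 6: heading 103.4°; drift +5.8° → track 109.2°, groundspeed 276.4 kt

Leg 1: track=315.6°, groundspeed=208.9 kt
Leg 2: track=76.9°, groundspeed=256.7 kt
Leg 3: track=117.4°, groundspeed=280.0 kt
Leg 4: track=323.4°, groundspeed=208.1 kt
Leg 5: track=236.8°, groundspeed=245.5 kt
Leg 6: track=109.2°, groundspeed=276.4 kt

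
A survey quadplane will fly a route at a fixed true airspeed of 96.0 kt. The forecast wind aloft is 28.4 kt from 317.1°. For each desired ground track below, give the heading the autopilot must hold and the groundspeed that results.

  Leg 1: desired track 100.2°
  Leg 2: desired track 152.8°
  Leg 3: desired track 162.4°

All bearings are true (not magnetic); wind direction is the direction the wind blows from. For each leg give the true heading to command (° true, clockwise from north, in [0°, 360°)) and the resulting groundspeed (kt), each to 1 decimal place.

Leg 1: heading=90.0°, groundspeed=117.2 kt
Leg 2: heading=157.4°, groundspeed=123.0 kt
Leg 3: heading=169.7°, groundspeed=120.9 kt

Leg 1: desired track 100.2°; wind correction -10.2° → command heading 90.0°, groundspeed 117.2 kt
Leg 2: desired track 152.8°; wind correction +4.6° → command heading 157.4°, groundspeed 123.0 kt
Leg 3: desired track 162.4°; wind correction +7.3° → command heading 169.7°, groundspeed 120.9 kt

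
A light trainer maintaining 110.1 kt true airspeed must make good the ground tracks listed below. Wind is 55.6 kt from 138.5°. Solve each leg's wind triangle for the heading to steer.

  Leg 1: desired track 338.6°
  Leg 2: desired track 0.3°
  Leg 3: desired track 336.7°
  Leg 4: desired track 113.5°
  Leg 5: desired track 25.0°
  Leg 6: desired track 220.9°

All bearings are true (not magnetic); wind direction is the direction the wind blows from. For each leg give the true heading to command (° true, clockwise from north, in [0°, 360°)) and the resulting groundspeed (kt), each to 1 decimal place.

Leg 1: desired track 338.6°; wind correction +10.0° → command heading 348.6°, groundspeed 160.6 kt
Leg 2: desired track 0.3°; wind correction +19.7° → command heading 20.0°, groundspeed 145.1 kt
Leg 3: desired track 336.7°; wind correction +9.1° → command heading 345.8°, groundspeed 161.5 kt
Leg 4: desired track 113.5°; wind correction +12.3° → command heading 125.8°, groundspeed 57.2 kt
Leg 5: desired track 25.0°; wind correction +27.6° → command heading 52.6°, groundspeed 119.8 kt
Leg 6: desired track 220.9°; wind correction -30.0° → command heading 190.9°, groundspeed 88.0 kt

Leg 1: heading=348.6°, groundspeed=160.6 kt
Leg 2: heading=20.0°, groundspeed=145.1 kt
Leg 3: heading=345.8°, groundspeed=161.5 kt
Leg 4: heading=125.8°, groundspeed=57.2 kt
Leg 5: heading=52.6°, groundspeed=119.8 kt
Leg 6: heading=190.9°, groundspeed=88.0 kt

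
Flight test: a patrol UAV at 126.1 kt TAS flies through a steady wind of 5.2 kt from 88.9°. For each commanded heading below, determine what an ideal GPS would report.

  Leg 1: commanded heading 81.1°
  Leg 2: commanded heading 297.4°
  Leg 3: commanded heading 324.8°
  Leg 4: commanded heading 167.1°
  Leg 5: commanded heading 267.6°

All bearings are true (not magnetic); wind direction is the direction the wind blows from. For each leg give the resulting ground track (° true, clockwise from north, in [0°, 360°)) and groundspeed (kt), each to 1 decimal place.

Leg 1: heading 81.1°; drift -0.3° → track 80.8°, groundspeed 121.0 kt
Leg 2: heading 297.4°; drift -1.1° → track 296.3°, groundspeed 130.7 kt
Leg 3: heading 324.8°; drift -1.9° → track 322.9°, groundspeed 129.1 kt
Leg 4: heading 167.1°; drift +2.3° → track 169.4°, groundspeed 125.1 kt
Leg 5: heading 267.6°; drift +0.1° → track 267.7°, groundspeed 131.3 kt

Leg 1: track=80.8°, groundspeed=121.0 kt
Leg 2: track=296.3°, groundspeed=130.7 kt
Leg 3: track=322.9°, groundspeed=129.1 kt
Leg 4: track=169.4°, groundspeed=125.1 kt
Leg 5: track=267.7°, groundspeed=131.3 kt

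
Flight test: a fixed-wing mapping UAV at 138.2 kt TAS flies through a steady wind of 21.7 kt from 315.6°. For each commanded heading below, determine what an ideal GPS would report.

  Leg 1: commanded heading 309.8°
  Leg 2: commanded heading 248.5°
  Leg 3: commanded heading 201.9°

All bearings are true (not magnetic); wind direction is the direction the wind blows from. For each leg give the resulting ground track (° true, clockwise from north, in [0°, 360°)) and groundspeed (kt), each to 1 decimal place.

Leg 1: track=308.7°, groundspeed=116.6 kt
Leg 2: track=239.7°, groundspeed=131.3 kt
Leg 3: track=194.2°, groundspeed=148.3 kt

Leg 1: heading 309.8°; drift -1.1° → track 308.7°, groundspeed 116.6 kt
Leg 2: heading 248.5°; drift -8.8° → track 239.7°, groundspeed 131.3 kt
Leg 3: heading 201.9°; drift -7.7° → track 194.2°, groundspeed 148.3 kt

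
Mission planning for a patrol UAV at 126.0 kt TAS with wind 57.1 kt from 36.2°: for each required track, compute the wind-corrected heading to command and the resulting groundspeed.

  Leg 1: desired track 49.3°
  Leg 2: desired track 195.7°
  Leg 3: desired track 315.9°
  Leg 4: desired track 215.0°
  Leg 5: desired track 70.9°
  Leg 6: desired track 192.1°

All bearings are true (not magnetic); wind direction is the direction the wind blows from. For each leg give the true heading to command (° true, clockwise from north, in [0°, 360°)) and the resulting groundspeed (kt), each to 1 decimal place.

Leg 1: desired track 49.3°; wind correction -5.9° → command heading 43.4°, groundspeed 69.7 kt
Leg 2: desired track 195.7°; wind correction -9.1° → command heading 186.6°, groundspeed 177.9 kt
Leg 3: desired track 315.9°; wind correction +26.5° → command heading 342.4°, groundspeed 103.1 kt
Leg 4: desired track 215.0°; wind correction -0.5° → command heading 214.5°, groundspeed 183.1 kt
Leg 5: desired track 70.9°; wind correction -15.0° → command heading 55.9°, groundspeed 74.8 kt
Leg 6: desired track 192.1°; wind correction -10.7° → command heading 181.4°, groundspeed 175.9 kt

Leg 1: heading=43.4°, groundspeed=69.7 kt
Leg 2: heading=186.6°, groundspeed=177.9 kt
Leg 3: heading=342.4°, groundspeed=103.1 kt
Leg 4: heading=214.5°, groundspeed=183.1 kt
Leg 5: heading=55.9°, groundspeed=74.8 kt
Leg 6: heading=181.4°, groundspeed=175.9 kt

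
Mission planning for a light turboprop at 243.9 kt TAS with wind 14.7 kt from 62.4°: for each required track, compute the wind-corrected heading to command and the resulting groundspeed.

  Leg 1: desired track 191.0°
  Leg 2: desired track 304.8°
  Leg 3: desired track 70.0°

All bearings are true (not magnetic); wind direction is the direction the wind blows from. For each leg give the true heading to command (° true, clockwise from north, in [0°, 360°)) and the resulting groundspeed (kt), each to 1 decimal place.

Leg 1: desired track 191.0°; wind correction -2.7° → command heading 188.3°, groundspeed 252.8 kt
Leg 2: desired track 304.8°; wind correction +3.1° → command heading 307.9°, groundspeed 250.4 kt
Leg 3: desired track 70.0°; wind correction -0.5° → command heading 69.5°, groundspeed 229.3 kt

Leg 1: heading=188.3°, groundspeed=252.8 kt
Leg 2: heading=307.9°, groundspeed=250.4 kt
Leg 3: heading=69.5°, groundspeed=229.3 kt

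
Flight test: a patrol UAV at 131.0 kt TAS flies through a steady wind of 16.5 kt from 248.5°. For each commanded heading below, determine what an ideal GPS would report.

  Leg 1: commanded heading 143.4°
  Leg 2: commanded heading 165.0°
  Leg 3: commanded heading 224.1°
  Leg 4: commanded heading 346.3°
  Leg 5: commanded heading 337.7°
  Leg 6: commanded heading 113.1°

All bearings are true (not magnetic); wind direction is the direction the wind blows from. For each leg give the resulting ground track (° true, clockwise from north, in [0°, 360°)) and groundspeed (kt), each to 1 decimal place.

Leg 1: heading 143.4°; drift -6.7° → track 136.7°, groundspeed 136.2 kt
Leg 2: heading 165.0°; drift -7.2° → track 157.8°, groundspeed 130.2 kt
Leg 3: heading 224.1°; drift -3.4° → track 220.7°, groundspeed 116.2 kt
Leg 4: heading 346.3°; drift +7.0° → track 353.3°, groundspeed 134.2 kt
Leg 5: heading 337.7°; drift +7.2° → track 344.9°, groundspeed 131.8 kt
Leg 6: heading 113.1°; drift -4.6° → track 108.5°, groundspeed 143.2 kt

Leg 1: track=136.7°, groundspeed=136.2 kt
Leg 2: track=157.8°, groundspeed=130.2 kt
Leg 3: track=220.7°, groundspeed=116.2 kt
Leg 4: track=353.3°, groundspeed=134.2 kt
Leg 5: track=344.9°, groundspeed=131.8 kt
Leg 6: track=108.5°, groundspeed=143.2 kt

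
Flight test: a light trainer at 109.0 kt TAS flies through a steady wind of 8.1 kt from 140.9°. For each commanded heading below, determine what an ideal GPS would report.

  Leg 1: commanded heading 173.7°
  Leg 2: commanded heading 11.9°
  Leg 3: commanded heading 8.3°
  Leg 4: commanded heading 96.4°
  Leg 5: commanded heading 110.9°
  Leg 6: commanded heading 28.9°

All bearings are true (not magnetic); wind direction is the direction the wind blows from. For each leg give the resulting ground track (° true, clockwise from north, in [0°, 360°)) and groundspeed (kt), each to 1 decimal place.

Leg 1: heading 173.7°; drift +2.5° → track 176.2°, groundspeed 102.3 kt
Leg 2: heading 11.9°; drift -3.2° → track 8.7°, groundspeed 114.3 kt
Leg 3: heading 8.3°; drift -3.0° → track 5.3°, groundspeed 114.6 kt
Leg 4: heading 96.4°; drift -3.1° → track 93.3°, groundspeed 103.4 kt
Leg 5: heading 110.9°; drift -2.3° → track 108.6°, groundspeed 102.1 kt
Leg 6: heading 28.9°; drift -3.8° → track 25.1°, groundspeed 112.3 kt

Leg 1: track=176.2°, groundspeed=102.3 kt
Leg 2: track=8.7°, groundspeed=114.3 kt
Leg 3: track=5.3°, groundspeed=114.6 kt
Leg 4: track=93.3°, groundspeed=103.4 kt
Leg 5: track=108.6°, groundspeed=102.1 kt
Leg 6: track=25.1°, groundspeed=112.3 kt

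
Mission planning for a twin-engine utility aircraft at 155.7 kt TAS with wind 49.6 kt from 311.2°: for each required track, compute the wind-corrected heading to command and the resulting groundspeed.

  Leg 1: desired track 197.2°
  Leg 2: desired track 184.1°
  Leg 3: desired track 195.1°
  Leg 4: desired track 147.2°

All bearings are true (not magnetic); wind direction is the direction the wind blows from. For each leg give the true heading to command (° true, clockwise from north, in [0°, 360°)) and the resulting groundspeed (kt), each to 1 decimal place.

Leg 1: desired track 197.2°; wind correction +16.9° → command heading 214.1°, groundspeed 169.1 kt
Leg 2: desired track 184.1°; wind correction +14.7° → command heading 198.8°, groundspeed 180.5 kt
Leg 3: desired track 195.1°; wind correction +16.6° → command heading 211.7°, groundspeed 171.0 kt
Leg 4: desired track 147.2°; wind correction +5.0° → command heading 152.2°, groundspeed 202.8 kt

Leg 1: heading=214.1°, groundspeed=169.1 kt
Leg 2: heading=198.8°, groundspeed=180.5 kt
Leg 3: heading=211.7°, groundspeed=171.0 kt
Leg 4: heading=152.2°, groundspeed=202.8 kt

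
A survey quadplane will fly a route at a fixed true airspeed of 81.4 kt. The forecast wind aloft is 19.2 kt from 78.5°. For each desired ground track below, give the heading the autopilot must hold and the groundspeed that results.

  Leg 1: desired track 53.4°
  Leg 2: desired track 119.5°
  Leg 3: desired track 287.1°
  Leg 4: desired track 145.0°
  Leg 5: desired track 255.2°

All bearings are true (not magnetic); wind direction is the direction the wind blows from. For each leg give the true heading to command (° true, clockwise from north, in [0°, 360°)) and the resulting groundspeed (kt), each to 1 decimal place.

Leg 1: heading=59.1°, groundspeed=63.6 kt
Leg 2: heading=110.6°, groundspeed=65.9 kt
Leg 3: heading=293.6°, groundspeed=97.7 kt
Leg 4: heading=132.5°, groundspeed=71.8 kt
Leg 5: heading=254.4°, groundspeed=100.6 kt

Leg 1: desired track 53.4°; wind correction +5.7° → command heading 59.1°, groundspeed 63.6 kt
Leg 2: desired track 119.5°; wind correction -8.9° → command heading 110.6°, groundspeed 65.9 kt
Leg 3: desired track 287.1°; wind correction +6.5° → command heading 293.6°, groundspeed 97.7 kt
Leg 4: desired track 145.0°; wind correction -12.5° → command heading 132.5°, groundspeed 71.8 kt
Leg 5: desired track 255.2°; wind correction -0.8° → command heading 254.4°, groundspeed 100.6 kt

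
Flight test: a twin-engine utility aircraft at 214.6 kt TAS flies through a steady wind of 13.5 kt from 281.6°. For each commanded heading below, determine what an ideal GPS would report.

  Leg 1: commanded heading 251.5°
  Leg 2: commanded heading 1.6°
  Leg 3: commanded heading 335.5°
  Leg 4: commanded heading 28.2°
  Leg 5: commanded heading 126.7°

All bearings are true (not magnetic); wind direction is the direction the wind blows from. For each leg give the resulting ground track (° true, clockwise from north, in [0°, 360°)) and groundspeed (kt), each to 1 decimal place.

Leg 1: track=249.6°, groundspeed=203.0 kt
Leg 2: track=5.2°, groundspeed=212.7 kt
Leg 3: track=338.5°, groundspeed=206.9 kt
Leg 4: track=31.6°, groundspeed=218.8 kt
Leg 5: track=125.3°, groundspeed=226.9 kt

Leg 1: heading 251.5°; drift -1.9° → track 249.6°, groundspeed 203.0 kt
Leg 2: heading 1.6°; drift +3.6° → track 5.2°, groundspeed 212.7 kt
Leg 3: heading 335.5°; drift +3.0° → track 338.5°, groundspeed 206.9 kt
Leg 4: heading 28.2°; drift +3.4° → track 31.6°, groundspeed 218.8 kt
Leg 5: heading 126.7°; drift -1.4° → track 125.3°, groundspeed 226.9 kt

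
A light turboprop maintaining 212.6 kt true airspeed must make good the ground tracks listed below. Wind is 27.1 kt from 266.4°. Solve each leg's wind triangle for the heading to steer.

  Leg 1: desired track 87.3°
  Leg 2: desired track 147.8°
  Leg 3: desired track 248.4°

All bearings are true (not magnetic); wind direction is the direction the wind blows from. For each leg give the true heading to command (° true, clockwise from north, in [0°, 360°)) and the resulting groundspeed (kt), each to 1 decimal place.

Leg 1: heading=87.4°, groundspeed=239.7 kt
Leg 2: heading=154.2°, groundspeed=224.2 kt
Leg 3: heading=250.7°, groundspeed=186.7 kt

Leg 1: desired track 87.3°; wind correction +0.1° → command heading 87.4°, groundspeed 239.7 kt
Leg 2: desired track 147.8°; wind correction +6.4° → command heading 154.2°, groundspeed 224.2 kt
Leg 3: desired track 248.4°; wind correction +2.3° → command heading 250.7°, groundspeed 186.7 kt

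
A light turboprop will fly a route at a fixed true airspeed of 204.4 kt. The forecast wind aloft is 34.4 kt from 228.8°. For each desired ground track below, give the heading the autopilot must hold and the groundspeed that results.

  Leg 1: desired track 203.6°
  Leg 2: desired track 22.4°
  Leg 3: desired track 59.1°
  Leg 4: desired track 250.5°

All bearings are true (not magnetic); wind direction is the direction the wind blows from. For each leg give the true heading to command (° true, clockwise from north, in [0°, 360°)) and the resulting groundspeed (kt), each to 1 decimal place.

Leg 1: desired track 203.6°; wind correction +4.1° → command heading 207.7°, groundspeed 172.7 kt
Leg 2: desired track 22.4°; wind correction -4.3° → command heading 18.1°, groundspeed 234.6 kt
Leg 3: desired track 59.1°; wind correction +1.7° → command heading 60.8°, groundspeed 238.2 kt
Leg 4: desired track 250.5°; wind correction -3.6° → command heading 246.9°, groundspeed 172.0 kt

Leg 1: heading=207.7°, groundspeed=172.7 kt
Leg 2: heading=18.1°, groundspeed=234.6 kt
Leg 3: heading=60.8°, groundspeed=238.2 kt
Leg 4: heading=246.9°, groundspeed=172.0 kt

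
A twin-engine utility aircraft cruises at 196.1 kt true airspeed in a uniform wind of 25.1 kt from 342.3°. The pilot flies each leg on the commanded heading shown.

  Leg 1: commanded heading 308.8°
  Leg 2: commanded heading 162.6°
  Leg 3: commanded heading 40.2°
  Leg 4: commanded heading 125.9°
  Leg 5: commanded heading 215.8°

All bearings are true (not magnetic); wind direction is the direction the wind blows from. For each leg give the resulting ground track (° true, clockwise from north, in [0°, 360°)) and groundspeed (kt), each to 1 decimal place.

Leg 1: heading 308.8°; drift -4.5° → track 304.3°, groundspeed 175.7 kt
Leg 2: heading 162.6°; drift +0.0° → track 162.6°, groundspeed 221.2 kt
Leg 3: heading 40.2°; drift +6.6° → track 46.8°, groundspeed 184.0 kt
Leg 4: heading 125.9°; drift +3.9° → track 129.8°, groundspeed 216.8 kt
Leg 5: heading 215.8°; drift -5.5° → track 210.3°, groundspeed 212.0 kt

Leg 1: track=304.3°, groundspeed=175.7 kt
Leg 2: track=162.6°, groundspeed=221.2 kt
Leg 3: track=46.8°, groundspeed=184.0 kt
Leg 4: track=129.8°, groundspeed=216.8 kt
Leg 5: track=210.3°, groundspeed=212.0 kt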